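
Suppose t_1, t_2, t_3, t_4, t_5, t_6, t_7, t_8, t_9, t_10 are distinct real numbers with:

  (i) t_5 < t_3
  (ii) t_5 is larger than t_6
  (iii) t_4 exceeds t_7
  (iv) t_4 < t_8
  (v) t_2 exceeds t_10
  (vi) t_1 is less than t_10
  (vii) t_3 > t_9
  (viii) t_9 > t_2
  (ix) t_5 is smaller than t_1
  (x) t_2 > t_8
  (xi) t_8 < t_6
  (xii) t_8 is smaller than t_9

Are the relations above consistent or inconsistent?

The single ordering t_7 < t_4 < t_8 < t_6 < t_5 < t_1 < t_10 < t_2 < t_9 < t_3 satisfies every listed relation, so no contradiction arises.

consistent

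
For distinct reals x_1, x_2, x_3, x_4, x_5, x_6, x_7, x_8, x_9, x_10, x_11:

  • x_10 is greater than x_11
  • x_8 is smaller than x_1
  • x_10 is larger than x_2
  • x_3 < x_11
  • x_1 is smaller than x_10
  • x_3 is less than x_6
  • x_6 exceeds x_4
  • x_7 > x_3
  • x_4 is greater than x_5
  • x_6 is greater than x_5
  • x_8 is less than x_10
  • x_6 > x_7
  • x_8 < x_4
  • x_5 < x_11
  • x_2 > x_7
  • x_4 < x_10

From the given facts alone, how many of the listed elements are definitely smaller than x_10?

8

Directly below x_10: x_8, x_4, x_2, x_1, x_11.
One step further: x_5, x_3, x_7 (8 so far).
No other element is forced below x_10 by the given relations, so the count is 8.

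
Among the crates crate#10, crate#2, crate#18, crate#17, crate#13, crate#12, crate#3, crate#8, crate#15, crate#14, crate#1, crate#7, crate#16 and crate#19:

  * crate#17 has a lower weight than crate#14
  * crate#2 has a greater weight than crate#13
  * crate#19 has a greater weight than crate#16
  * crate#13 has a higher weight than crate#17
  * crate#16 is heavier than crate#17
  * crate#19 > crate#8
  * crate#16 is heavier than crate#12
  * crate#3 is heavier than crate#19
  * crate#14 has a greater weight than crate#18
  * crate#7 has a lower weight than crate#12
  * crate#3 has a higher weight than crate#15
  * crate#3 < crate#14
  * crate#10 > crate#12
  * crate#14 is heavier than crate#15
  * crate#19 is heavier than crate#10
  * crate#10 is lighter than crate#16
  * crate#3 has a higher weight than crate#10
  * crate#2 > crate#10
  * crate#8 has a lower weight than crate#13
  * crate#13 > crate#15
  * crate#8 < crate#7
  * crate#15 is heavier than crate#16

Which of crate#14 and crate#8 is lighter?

The relevant relations are crate#8 < crate#7; crate#7 < crate#12; crate#12 < crate#10; crate#10 < crate#16; crate#16 < crate#15; crate#15 < crate#3; crate#3 < crate#14.
Together: crate#8 < crate#7 < crate#12 < crate#10 < crate#16 < crate#15 < crate#3 < crate#14.
So crate#8 < crate#14; crate#8 is the lighter of the two.

crate#8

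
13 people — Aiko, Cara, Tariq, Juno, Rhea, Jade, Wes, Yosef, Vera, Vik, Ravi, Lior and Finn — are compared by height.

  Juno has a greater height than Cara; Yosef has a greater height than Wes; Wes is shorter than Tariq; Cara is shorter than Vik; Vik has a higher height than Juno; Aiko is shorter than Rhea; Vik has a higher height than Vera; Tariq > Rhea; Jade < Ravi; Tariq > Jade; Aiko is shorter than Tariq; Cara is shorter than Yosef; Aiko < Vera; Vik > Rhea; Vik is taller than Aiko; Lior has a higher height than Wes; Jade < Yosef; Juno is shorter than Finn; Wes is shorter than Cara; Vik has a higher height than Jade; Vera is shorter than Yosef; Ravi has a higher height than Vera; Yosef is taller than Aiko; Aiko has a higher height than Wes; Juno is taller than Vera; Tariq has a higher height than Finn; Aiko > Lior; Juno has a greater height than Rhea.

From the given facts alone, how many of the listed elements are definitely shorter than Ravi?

Directly below Ravi: Vera, Jade.
One step further: Aiko (3 so far).
One step further: Wes, Lior (5 so far).
Nothing else is reachable below Ravi; 5 in all.

5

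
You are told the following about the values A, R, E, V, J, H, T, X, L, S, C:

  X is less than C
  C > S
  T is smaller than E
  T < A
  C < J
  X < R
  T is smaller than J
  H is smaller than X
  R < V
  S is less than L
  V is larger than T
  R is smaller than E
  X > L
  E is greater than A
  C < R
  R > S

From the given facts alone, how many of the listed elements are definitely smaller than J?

6

Directly below J: T, C.
One step further: S, X (4 so far).
One step further: H, L (6 so far).
No other element is forced below J by the given relations, so the count is 6.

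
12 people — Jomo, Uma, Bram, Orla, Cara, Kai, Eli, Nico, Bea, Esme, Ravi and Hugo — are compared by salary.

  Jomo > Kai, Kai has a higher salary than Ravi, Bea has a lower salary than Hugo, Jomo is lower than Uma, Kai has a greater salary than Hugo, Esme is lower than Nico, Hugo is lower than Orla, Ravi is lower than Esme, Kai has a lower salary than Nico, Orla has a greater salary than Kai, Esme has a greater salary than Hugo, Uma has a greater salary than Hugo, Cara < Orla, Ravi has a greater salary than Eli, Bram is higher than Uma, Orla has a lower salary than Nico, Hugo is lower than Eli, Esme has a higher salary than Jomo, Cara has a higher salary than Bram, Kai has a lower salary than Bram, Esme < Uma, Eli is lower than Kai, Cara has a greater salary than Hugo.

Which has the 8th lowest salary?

Uma

Chaining the given pairs: Bea < Hugo < Eli < Ravi < Kai < Jomo < Esme < Uma < Bram < Cara < Orla < Nico.
The 8th smallest is Uma.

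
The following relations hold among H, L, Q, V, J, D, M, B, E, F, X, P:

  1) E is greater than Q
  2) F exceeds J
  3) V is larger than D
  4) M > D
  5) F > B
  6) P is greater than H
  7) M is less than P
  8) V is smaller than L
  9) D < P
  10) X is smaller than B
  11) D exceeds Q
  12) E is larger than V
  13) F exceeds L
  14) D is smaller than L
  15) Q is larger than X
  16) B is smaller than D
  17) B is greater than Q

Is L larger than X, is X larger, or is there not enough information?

L

X < Q < B < D < L, by transitivity through Q, B, D.
So L is larger.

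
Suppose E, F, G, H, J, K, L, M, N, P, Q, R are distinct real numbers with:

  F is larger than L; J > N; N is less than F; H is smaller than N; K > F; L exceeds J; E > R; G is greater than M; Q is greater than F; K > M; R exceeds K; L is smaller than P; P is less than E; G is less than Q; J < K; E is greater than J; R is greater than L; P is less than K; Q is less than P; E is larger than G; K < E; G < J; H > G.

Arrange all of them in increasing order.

Each adjacent pair is fixed by a given relation: M < G; G < H; H < N; N < J; J < L; L < F; F < Q; Q < P; P < K; K < R; R < E. Chaining them end to end gives the full order.

M < G < H < N < J < L < F < Q < P < K < R < E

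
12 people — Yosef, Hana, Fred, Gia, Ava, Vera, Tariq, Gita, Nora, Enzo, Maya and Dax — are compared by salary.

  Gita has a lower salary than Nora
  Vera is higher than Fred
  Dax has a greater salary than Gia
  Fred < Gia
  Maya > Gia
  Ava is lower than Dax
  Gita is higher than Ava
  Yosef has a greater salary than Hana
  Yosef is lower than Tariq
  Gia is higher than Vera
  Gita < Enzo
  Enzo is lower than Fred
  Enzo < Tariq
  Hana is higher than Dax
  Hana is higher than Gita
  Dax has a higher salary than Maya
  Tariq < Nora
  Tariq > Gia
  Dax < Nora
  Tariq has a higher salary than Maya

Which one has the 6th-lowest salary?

Gia

Chaining the given pairs: Ava < Gita < Enzo < Fred < Vera < Gia < Maya < Dax < Hana < Yosef < Tariq < Nora.
Counting 6 from the smallest end gives Gia.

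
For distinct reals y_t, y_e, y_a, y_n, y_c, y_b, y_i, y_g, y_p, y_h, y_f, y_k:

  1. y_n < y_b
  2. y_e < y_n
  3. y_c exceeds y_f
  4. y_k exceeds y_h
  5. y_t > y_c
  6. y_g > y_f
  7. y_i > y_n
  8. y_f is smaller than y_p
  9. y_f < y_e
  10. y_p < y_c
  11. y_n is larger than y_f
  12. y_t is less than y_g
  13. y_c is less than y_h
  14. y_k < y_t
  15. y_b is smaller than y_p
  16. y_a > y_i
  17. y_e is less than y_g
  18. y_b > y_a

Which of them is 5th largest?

y_c

The consecutive relations fix a unique order: y_f < y_e < y_n < y_i < y_a < y_b < y_p < y_c < y_h < y_k < y_t < y_g.
Counting 5 from the largest end gives y_c.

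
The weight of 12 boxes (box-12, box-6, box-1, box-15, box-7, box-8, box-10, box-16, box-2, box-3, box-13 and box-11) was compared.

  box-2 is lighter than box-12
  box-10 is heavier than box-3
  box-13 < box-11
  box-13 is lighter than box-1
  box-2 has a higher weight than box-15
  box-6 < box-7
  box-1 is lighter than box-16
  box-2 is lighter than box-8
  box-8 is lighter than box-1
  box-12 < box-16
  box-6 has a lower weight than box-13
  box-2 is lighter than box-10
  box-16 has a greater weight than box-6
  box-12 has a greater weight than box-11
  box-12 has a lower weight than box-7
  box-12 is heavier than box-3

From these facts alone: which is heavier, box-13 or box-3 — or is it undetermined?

undetermined

Following every chain through box-3: above box-3 we get box-12, box-16, box-10, box-7.
box-13 is not reached, and no chain runs the other way from box-13 to box-3.
So the given relations leave the order of box-3 and box-13 undetermined.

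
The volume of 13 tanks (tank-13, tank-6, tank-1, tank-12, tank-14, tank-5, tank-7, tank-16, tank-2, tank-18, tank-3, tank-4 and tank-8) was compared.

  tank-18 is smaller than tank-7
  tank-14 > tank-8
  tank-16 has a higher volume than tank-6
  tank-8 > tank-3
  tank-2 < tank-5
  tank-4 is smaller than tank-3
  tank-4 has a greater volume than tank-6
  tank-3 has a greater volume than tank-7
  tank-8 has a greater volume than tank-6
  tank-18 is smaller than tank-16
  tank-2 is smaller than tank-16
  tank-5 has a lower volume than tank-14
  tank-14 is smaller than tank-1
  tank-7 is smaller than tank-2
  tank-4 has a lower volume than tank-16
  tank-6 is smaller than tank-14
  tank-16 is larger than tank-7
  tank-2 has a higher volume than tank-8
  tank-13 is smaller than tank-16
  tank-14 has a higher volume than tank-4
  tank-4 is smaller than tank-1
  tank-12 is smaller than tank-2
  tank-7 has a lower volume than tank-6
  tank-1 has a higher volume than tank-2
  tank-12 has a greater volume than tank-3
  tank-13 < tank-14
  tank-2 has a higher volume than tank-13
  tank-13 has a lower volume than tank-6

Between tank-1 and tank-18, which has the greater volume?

Following the relations from tank-18: tank-18 < tank-7 < tank-6 < tank-4 < tank-3 < tank-12 < tank-2 < tank-5 < tank-14 < tank-1.
So tank-18 < tank-1; tank-1 is the larger of the two.

tank-1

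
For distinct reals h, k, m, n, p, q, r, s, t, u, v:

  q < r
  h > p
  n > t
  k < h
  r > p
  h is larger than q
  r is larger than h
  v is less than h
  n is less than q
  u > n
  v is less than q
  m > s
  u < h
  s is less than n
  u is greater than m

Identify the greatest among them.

s is not greatest since s < n; t is not greatest since t < n; k is not greatest since k < h; p is not greatest since p < r; n is not greatest since n < q; m is not greatest since m < u; v is not greatest since v < q; u is not greatest since u < h; q is not greatest since q < r; h is not greatest since h < r.
Only r has nothing above it, so r is the greatest.

r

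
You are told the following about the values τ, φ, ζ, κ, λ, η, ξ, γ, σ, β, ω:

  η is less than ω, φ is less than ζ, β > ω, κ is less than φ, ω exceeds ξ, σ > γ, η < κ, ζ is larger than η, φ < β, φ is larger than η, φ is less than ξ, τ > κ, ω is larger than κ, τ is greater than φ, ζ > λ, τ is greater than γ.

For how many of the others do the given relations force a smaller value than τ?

Directly below τ: γ, κ, φ.
One step further: η (4 so far).
No other element is forced below τ by the given relations, so the count is 4.

4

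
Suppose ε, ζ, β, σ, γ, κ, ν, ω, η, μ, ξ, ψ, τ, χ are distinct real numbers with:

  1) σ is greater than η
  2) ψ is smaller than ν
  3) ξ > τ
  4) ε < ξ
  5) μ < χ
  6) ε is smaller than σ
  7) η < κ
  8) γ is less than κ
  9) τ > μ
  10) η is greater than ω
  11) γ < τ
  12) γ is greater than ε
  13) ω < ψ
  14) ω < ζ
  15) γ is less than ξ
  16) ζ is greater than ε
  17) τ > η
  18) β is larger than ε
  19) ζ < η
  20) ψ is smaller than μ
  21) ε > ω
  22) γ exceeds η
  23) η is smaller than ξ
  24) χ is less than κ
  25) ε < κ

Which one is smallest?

Chaining upward from ω: directly above it, ψ, ε, ζ, η; then ν, μ, γ, τ, β, κ, ξ, σ; then χ.
That covers every other element, and nothing is given below ω, so ω is the smallest.

ω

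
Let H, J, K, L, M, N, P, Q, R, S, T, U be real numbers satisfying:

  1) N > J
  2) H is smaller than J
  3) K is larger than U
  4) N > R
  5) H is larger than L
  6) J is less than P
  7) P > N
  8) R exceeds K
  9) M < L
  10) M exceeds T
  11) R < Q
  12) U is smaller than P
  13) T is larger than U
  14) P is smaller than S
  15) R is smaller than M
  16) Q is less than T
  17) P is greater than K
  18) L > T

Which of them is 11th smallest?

P

Chaining the given pairs: U < K < R < Q < T < M < L < H < J < N < P < S.
The 11th smallest is P.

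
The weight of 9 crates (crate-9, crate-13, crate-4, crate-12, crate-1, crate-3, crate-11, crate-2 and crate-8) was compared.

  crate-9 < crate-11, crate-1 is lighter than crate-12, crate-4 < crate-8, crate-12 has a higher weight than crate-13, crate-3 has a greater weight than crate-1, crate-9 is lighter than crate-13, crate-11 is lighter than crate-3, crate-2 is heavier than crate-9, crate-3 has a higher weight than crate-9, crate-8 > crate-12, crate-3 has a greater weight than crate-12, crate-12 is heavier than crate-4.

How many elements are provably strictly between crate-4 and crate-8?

1

Chaining upward from crate-4 reaches: crate-12, crate-3.
Chaining downward from crate-8 reaches: crate-9, crate-1, crate-13, crate-12.
Strictly between crate-4 and crate-8 are those in both lists: crate-12 — 1 element.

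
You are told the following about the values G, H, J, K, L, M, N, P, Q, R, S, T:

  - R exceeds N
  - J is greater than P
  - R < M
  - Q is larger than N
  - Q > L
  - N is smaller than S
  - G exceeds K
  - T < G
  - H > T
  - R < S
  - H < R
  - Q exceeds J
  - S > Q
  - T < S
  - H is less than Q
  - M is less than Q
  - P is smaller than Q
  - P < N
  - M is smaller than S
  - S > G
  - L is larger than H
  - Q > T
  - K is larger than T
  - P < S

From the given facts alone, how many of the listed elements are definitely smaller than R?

4

From R the given relations immediately reach H, N.
From those, T, P — 4 in total.
Nothing else is reachable below R; 4 in all.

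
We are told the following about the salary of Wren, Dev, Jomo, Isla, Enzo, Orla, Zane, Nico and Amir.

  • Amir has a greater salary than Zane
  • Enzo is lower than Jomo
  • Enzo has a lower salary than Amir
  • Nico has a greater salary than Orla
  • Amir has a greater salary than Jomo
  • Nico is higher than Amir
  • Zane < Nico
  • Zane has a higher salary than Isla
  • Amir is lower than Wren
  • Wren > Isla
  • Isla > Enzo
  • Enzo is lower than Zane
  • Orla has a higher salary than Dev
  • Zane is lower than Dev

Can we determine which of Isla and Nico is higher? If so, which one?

Isla < Zane and Zane < Dev give Isla < Dev.
With Dev < Orla: Isla < Zane < Dev < Orla.
With Orla < Nico: Isla < Zane < Dev < Orla < Nico.
So Nico is higher.

Nico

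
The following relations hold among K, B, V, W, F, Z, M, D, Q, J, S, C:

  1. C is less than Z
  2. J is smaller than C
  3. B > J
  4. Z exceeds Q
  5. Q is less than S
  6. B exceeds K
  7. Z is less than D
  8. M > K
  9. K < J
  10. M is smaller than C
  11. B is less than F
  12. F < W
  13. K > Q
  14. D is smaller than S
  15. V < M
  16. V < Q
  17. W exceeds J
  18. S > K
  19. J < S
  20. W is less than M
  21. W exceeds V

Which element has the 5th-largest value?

The consecutive relations fix a unique order: V < Q < K < J < B < F < W < M < C < Z < D < S.
Counting 5 from the largest end gives M.

M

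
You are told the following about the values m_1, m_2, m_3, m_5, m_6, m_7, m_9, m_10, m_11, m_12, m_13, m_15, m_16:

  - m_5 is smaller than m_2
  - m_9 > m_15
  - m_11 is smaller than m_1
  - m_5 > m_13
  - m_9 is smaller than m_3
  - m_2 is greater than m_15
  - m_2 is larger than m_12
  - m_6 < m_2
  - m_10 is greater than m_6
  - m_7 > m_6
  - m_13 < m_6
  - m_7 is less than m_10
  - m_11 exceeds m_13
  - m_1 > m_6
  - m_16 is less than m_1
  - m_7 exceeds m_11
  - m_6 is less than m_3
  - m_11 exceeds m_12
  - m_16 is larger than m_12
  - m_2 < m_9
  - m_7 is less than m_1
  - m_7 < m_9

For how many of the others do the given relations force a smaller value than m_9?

8

Directly below m_9: m_15, m_7, m_2.
One step further: m_6, m_12, m_5, m_11 (7 so far).
One step further: m_13 (8 so far).
Nothing else is reachable below m_9; 8 in all.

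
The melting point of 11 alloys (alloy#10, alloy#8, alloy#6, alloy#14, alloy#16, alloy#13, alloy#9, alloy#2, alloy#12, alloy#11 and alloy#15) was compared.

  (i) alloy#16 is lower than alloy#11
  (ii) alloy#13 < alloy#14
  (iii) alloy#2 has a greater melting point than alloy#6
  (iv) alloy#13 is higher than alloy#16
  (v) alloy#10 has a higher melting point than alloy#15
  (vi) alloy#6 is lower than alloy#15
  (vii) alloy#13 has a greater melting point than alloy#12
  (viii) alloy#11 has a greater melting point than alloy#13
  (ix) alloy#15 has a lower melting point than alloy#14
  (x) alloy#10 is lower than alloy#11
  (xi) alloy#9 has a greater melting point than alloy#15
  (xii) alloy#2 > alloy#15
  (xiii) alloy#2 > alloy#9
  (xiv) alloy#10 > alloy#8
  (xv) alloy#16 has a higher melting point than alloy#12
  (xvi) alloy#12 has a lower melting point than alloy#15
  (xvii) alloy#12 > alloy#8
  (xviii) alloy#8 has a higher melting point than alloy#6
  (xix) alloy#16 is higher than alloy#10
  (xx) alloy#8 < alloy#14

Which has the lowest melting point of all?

Chaining upward from alloy#6: directly above it, alloy#8, alloy#15, alloy#2; then alloy#12, alloy#9, alloy#10, alloy#14; then alloy#16, alloy#13, alloy#11.
That covers every other element, and nothing is given below alloy#6, so alloy#6 is the lowest melting point.

alloy#6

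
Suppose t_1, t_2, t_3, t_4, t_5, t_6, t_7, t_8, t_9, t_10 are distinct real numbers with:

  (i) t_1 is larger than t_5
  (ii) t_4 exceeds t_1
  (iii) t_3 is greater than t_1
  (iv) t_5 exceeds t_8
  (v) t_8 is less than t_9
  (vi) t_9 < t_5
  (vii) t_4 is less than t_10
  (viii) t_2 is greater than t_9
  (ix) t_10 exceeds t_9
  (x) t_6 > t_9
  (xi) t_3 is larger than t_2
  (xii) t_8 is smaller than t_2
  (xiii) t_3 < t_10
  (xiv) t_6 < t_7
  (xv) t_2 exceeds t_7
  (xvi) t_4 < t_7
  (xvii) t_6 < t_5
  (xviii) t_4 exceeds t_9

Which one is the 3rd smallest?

t_6

Chaining the given pairs: t_8 < t_9 < t_6 < t_5 < t_1 < t_4 < t_7 < t_2 < t_3 < t_10.
The 3rd smallest is t_6.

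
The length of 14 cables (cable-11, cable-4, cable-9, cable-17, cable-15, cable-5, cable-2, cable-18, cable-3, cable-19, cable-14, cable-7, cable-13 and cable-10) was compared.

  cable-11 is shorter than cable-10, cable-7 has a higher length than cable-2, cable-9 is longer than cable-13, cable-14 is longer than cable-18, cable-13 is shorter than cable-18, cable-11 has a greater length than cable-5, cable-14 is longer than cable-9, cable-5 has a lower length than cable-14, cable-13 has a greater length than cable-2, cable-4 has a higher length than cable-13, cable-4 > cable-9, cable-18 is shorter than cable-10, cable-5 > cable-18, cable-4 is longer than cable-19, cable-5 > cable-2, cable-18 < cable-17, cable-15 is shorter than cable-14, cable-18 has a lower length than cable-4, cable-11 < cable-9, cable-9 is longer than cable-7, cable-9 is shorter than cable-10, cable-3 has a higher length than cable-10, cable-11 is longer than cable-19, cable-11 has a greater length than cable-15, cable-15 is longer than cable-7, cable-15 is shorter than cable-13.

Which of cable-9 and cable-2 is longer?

Following the relations from cable-2: cable-2 < cable-7 < cable-15 < cable-13 < cable-18 < cable-5 < cable-11 < cable-9.
So cable-2 < cable-9; cable-9 is the longer of the two.

cable-9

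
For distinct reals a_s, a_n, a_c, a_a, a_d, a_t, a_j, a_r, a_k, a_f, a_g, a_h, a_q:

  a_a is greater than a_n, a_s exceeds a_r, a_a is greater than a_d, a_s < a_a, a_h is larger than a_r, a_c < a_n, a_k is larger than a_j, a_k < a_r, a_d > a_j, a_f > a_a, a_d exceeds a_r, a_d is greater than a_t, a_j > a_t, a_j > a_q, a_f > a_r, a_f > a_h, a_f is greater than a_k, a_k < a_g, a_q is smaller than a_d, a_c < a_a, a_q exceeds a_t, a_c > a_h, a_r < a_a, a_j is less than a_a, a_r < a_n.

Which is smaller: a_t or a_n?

a_t

Following the relations from a_t: a_t < a_q < a_j < a_k < a_r < a_h < a_c < a_n.
So a_t < a_n; a_t is the smaller of the two.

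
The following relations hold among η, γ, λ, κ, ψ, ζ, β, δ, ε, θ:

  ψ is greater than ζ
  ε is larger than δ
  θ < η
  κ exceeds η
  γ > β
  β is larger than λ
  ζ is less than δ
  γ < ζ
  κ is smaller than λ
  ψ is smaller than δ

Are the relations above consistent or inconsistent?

The single ordering θ < η < κ < λ < β < γ < ζ < ψ < δ < ε satisfies every listed relation, so no contradiction arises.

consistent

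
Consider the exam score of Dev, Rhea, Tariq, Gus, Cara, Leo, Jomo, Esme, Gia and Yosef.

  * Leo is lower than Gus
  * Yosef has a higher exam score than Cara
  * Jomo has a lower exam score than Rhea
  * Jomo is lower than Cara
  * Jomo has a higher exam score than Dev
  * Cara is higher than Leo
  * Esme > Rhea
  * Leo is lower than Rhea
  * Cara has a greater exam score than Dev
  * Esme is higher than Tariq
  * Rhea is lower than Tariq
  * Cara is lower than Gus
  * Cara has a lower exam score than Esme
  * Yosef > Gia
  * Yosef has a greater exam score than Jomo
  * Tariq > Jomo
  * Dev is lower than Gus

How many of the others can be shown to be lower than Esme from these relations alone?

6

From Esme the given relations immediately reach Rhea, Tariq, Cara.
From those, Leo, Dev, Jomo — 6 in total.
Nothing else is reachable below Esme; 6 in all.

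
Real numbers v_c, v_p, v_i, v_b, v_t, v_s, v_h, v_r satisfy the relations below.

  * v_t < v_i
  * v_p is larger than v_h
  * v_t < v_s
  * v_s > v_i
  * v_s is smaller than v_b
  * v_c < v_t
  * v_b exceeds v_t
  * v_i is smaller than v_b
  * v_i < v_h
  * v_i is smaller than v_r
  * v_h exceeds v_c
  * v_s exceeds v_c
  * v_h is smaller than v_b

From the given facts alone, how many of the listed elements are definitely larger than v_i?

Directly above v_i: v_h, v_s, v_b, v_r.
One step further: v_p (5 so far).
No other element is forced above v_i by the given relations, so the count is 5.

5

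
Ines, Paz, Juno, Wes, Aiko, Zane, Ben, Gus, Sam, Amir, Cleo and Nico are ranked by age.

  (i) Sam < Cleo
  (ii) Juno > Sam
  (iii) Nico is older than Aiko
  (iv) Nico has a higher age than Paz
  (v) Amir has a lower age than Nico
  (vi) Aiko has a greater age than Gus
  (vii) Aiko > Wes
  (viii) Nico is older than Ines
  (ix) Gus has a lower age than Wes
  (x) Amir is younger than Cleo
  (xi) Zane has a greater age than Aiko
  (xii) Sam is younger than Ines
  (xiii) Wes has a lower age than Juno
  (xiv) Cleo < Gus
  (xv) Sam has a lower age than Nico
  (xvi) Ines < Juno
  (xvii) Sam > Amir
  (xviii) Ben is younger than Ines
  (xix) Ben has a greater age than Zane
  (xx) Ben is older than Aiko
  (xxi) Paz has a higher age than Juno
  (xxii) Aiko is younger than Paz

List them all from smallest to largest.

Each adjacent pair is fixed by a given relation: Amir < Sam; Sam < Cleo; Cleo < Gus; Gus < Wes; Wes < Aiko; Aiko < Zane; Zane < Ben; Ben < Ines; Ines < Juno; Juno < Paz; Paz < Nico. Chaining them end to end gives the full order.

Amir < Sam < Cleo < Gus < Wes < Aiko < Zane < Ben < Ines < Juno < Paz < Nico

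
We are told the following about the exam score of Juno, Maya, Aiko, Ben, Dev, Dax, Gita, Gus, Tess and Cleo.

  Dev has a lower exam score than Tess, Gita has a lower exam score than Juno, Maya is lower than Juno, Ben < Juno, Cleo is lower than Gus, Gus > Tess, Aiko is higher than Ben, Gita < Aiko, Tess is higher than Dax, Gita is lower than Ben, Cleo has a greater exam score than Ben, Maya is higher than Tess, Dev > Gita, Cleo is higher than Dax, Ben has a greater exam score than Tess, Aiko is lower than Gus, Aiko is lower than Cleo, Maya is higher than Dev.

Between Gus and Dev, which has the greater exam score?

The relevant relations are Dev < Tess; Tess < Ben; Ben < Aiko; Aiko < Cleo; Cleo < Gus.
Together: Dev < Tess < Ben < Aiko < Cleo < Gus.
So Dev < Gus; Gus is the higher of the two.

Gus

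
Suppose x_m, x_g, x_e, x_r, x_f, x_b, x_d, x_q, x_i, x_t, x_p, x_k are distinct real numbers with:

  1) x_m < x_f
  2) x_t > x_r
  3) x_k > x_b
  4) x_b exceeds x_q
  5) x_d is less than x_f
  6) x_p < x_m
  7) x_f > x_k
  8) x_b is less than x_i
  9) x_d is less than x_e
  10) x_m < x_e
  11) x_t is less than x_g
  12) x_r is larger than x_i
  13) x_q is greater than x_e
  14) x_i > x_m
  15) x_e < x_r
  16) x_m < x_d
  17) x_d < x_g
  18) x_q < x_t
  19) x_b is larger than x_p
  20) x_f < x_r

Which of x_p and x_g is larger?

Chaining the given relations: x_p < x_m < x_d < x_e < x_q < x_b < x_k < x_f < x_r < x_t < x_g.
So x_p < x_g; x_g is the larger of the two.

x_g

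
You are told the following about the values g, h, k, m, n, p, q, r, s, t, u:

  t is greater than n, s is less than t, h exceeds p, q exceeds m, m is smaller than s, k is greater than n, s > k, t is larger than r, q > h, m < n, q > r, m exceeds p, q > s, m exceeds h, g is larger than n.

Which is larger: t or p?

p < h < m < n < k < s < t, by transitivity through h, m, n, k, s.
So p < t; t is the larger of the two.

t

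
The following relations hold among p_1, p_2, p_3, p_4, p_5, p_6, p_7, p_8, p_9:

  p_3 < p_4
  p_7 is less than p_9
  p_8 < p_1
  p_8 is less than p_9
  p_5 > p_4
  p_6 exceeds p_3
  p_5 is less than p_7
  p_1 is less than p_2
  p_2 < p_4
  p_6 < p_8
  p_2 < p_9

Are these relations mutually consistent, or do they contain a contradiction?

consistent

The single ordering p_3 < p_6 < p_8 < p_1 < p_2 < p_4 < p_5 < p_7 < p_9 satisfies every listed relation, so no contradiction arises.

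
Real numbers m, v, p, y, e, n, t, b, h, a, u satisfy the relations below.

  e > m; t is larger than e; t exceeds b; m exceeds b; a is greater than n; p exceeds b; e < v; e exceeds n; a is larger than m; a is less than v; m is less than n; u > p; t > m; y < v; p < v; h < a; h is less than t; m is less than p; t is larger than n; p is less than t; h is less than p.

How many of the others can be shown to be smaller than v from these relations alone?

8

Directly below v: y, e, a, p.
One step further: b, m, n, h (8 so far).
Nothing else is reachable below v; 8 in all.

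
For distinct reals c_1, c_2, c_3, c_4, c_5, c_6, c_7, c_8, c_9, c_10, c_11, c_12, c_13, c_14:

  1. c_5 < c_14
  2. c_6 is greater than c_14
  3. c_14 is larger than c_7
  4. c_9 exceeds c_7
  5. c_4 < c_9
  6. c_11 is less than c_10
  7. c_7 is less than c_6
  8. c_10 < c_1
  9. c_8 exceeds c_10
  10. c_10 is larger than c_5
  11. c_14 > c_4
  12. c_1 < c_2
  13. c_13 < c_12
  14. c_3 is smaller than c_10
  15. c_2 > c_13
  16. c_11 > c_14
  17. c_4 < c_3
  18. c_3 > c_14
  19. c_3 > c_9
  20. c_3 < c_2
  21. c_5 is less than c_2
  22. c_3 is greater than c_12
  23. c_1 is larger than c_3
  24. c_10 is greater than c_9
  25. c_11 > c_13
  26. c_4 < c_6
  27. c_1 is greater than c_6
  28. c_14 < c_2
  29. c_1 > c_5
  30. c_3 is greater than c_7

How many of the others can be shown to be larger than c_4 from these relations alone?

From c_4 the given relations immediately reach c_14, c_9, c_3, c_6.
From those, c_11, c_10, c_1, c_2 — 8 in total.
From those, c_8 — 9 in total.
No other element is forced above c_4 by the given relations, so the count is 9.

9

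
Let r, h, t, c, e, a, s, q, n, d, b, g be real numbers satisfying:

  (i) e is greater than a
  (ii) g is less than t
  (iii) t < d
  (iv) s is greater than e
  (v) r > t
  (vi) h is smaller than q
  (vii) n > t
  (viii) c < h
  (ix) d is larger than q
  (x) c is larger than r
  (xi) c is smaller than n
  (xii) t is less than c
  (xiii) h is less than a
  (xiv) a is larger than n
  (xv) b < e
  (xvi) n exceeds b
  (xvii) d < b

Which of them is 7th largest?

q

Chaining the given pairs: g < t < r < c < h < q < d < b < n < a < e < s.
The 7th largest is q.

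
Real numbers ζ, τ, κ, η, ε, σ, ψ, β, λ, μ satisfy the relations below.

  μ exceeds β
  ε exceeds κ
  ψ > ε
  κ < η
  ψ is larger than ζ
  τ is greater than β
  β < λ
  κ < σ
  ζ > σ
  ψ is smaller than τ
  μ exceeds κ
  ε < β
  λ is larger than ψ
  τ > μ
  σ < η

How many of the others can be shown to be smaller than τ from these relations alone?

From τ the given relations immediately reach ψ, β, μ.
From those, κ, ε, ζ — 6 in total.
From those, σ — 7 in total.
Nothing else is reachable below τ; 7 in all.

7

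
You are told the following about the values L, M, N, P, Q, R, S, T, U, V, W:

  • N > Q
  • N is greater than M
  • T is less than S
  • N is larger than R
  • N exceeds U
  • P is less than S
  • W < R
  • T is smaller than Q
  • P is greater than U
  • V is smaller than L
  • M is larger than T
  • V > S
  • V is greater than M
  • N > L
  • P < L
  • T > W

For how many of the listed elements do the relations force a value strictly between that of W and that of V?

The relations place W below V. An element lies strictly between them when it is forced above W and also forced below V.
Above W: {T, R, M, S, L, Q, N}. Below V: {T, U, P, M, S}.
Intersection: {T, M, S} — 3.

3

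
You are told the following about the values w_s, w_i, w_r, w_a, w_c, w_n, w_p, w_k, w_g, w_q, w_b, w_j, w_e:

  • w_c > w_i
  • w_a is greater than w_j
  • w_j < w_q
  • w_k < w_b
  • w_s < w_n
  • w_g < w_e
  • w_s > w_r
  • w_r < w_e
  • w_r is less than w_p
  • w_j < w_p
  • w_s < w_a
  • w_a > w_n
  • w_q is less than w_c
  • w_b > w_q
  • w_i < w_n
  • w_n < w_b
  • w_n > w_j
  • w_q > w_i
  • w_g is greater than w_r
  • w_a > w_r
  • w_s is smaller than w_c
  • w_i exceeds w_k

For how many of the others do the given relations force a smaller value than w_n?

From w_n the given relations immediately reach w_s, w_j, w_i.
From those, w_r, w_k — 5 in total.
Nothing else is reachable below w_n; 5 in all.

5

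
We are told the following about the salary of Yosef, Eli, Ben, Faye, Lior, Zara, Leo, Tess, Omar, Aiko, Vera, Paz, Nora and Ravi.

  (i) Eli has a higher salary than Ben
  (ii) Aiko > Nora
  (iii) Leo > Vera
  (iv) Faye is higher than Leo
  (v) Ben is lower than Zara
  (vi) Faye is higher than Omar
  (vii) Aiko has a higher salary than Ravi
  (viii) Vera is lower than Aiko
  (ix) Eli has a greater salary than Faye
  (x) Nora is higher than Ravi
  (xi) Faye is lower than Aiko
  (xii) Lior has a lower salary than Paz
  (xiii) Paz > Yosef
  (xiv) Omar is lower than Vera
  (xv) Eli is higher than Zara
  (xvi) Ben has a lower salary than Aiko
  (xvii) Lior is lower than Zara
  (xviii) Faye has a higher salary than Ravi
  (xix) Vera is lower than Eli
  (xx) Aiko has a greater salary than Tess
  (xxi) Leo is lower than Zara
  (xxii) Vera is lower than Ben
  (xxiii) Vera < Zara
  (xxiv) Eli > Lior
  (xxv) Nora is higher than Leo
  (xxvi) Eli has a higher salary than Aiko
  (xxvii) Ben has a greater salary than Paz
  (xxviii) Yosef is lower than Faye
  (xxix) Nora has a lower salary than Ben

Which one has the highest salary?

Ravi is not greatest since Ravi < Aiko; Yosef is not greatest since Yosef < Paz; Omar is not greatest since Omar < Faye; Vera is not greatest since Vera < Eli; Lior is not greatest since Lior < Paz; Leo is not greatest since Leo < Nora; Paz is not greatest since Paz < Ben; Nora is not greatest since Nora < Aiko; Ben is not greatest since Ben < Zara; Faye is not greatest since Faye < Aiko; Tess is not greatest since Tess < Aiko; Aiko is not greatest since Aiko < Eli; Zara is not greatest since Zara < Eli.
Only Eli has nothing above it, so Eli is the highest salary.

Eli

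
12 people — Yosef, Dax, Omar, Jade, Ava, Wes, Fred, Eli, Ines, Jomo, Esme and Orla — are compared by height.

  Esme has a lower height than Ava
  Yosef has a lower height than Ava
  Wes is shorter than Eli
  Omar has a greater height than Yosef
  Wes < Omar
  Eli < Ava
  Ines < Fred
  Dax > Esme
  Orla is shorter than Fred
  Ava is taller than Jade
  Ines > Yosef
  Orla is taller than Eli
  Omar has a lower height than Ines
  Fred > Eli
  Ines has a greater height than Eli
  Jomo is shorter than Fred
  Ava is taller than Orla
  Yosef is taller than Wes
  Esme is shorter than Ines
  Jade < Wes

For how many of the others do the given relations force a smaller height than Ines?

6

Directly below Ines: Eli, Esme, Yosef, Omar.
One step further: Wes (5 so far).
One step further: Jade (6 so far).
Nothing else is reachable below Ines; 6 in all.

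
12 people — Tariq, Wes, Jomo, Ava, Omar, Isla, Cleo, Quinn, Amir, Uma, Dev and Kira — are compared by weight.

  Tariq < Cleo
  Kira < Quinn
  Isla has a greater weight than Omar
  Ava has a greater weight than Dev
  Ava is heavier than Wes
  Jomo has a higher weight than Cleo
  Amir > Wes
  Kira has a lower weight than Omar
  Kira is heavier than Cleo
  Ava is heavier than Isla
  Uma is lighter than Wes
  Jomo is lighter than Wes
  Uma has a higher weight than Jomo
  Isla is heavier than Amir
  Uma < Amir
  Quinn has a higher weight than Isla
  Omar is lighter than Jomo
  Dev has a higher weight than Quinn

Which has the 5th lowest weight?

Piecing the relations together gives one ordering: Tariq < Cleo < Kira < Omar < Jomo < Uma < Wes < Amir < Isla < Quinn < Dev < Ava.
Counting 5 from the smallest end gives Jomo.

Jomo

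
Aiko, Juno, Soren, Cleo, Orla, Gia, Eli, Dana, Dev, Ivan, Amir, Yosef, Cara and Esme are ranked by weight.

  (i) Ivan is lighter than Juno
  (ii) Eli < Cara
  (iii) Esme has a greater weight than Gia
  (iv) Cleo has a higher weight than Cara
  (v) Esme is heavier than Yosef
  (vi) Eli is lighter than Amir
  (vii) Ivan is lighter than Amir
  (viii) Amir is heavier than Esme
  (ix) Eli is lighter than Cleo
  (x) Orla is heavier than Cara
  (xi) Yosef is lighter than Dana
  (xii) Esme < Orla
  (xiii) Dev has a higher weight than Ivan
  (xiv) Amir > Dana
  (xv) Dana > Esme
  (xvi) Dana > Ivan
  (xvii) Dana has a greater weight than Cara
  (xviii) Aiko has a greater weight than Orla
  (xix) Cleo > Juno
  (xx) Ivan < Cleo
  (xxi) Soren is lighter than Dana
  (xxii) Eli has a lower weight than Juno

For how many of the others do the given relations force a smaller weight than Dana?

Directly below Dana: Ivan, Yosef, Soren, Cara, Esme.
One step further: Eli, Gia (7 so far).
No other element is forced below Dana by the given relations, so the count is 7.

7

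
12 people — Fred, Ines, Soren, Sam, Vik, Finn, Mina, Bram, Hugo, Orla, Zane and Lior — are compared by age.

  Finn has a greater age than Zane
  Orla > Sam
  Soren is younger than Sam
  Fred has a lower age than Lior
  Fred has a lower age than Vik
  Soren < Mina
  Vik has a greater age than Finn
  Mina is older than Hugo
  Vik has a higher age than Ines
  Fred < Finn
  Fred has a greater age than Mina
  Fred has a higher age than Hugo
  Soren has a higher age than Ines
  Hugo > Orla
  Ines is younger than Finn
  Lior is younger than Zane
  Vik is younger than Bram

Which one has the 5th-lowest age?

Hugo

Piecing the relations together gives one ordering: Ines < Soren < Sam < Orla < Hugo < Mina < Fred < Lior < Zane < Finn < Vik < Bram.
The 5th smallest is Hugo.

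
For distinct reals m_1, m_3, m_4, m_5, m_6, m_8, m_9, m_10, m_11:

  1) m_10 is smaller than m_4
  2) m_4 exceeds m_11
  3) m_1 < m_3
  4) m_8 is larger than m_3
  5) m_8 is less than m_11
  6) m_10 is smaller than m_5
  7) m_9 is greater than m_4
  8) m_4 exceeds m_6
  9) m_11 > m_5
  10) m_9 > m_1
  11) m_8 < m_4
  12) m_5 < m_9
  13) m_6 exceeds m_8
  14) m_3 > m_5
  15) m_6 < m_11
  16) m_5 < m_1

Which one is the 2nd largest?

Piecing the relations together gives one ordering: m_10 < m_5 < m_1 < m_3 < m_8 < m_6 < m_11 < m_4 < m_9.
The 2nd largest is m_4.

m_4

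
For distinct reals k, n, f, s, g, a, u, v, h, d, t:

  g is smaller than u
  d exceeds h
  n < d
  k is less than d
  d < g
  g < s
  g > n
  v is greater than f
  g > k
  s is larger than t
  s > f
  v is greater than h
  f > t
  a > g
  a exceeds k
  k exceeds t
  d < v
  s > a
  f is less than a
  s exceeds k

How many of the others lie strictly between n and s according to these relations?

Chaining upward from n reaches: d, g, v, a, u.
Chaining downward from s reaches: t, k, f, h, d, g, a.
Strictly between n and s are those in both lists: d, g, a — 3 elements.

3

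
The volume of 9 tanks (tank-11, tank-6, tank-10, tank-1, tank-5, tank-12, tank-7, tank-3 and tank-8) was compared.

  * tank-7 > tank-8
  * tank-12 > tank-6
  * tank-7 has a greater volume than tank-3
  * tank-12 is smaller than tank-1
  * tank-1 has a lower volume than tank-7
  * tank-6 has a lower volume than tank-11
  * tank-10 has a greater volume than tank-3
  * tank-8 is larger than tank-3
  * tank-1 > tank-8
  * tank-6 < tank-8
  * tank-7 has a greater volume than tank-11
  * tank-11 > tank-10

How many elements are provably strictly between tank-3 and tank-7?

The relations place tank-3 below tank-7. An element lies strictly between them when it is forced above tank-3 and also forced below tank-7.
Above tank-3: {tank-8, tank-10, tank-1, tank-11}. Below tank-7: {tank-6, tank-8, tank-10, tank-12, tank-1, tank-11}.
Intersection: {tank-8, tank-10, tank-1, tank-11} — 4.

4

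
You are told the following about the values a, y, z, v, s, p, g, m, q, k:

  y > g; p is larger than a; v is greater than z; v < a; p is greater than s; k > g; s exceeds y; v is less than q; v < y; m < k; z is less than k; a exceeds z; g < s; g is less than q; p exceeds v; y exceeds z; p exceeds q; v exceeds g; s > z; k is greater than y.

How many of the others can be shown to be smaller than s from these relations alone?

The elements the relations force below s are z, g, v, y — no chain reaches any other.
That is 4.

4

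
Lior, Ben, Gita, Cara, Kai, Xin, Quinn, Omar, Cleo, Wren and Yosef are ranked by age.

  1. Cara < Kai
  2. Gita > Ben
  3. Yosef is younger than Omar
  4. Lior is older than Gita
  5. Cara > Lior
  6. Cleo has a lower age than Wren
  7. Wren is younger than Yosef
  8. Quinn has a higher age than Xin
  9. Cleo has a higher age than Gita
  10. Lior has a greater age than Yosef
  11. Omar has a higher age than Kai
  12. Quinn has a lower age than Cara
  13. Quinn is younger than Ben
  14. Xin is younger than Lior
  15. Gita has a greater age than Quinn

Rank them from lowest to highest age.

Nothing is placed below Xin, so it is least; from there Xin < Quinn; Quinn < Ben; Ben < Gita; Gita < Cleo; Cleo < Wren; Wren < Yosef; Yosef < Lior; Lior < Cara; Cara < Kai; Kai < Omar, each given directly.

Xin < Quinn < Ben < Gita < Cleo < Wren < Yosef < Lior < Cara < Kai < Omar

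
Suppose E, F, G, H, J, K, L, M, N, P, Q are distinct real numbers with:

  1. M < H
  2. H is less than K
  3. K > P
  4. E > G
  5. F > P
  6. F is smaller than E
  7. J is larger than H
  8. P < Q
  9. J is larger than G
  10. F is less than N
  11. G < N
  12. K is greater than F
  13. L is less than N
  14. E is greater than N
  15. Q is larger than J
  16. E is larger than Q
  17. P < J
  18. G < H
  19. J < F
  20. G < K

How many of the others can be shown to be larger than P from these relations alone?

6

Directly above P: J, Q, F, K.
One step further: N, E (6 so far).
Nothing else is reachable above P; 6 in all.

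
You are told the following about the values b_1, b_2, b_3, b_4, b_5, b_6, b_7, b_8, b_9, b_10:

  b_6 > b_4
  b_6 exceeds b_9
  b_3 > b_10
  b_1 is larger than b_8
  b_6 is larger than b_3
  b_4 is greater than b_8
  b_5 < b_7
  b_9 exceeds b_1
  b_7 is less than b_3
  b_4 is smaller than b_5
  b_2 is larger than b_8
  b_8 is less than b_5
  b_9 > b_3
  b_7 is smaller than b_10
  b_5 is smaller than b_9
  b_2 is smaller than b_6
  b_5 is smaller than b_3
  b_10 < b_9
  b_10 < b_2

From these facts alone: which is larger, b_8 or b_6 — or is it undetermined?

b_6

Link the given pairs in sequence: b_8 < b_4; b_4 < b_5; b_5 < b_7; b_7 < b_10; b_10 < b_3; b_3 < b_9; b_9 < b_6.
Chaining these gives b_8 < b_4 < b_5 < b_7 < b_10 < b_3 < b_9 < b_6.
So b_6 is larger.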